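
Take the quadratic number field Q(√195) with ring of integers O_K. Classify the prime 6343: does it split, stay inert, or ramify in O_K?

split

195 mod 4 = 3, hence disc K = 4·195 = 780 and O_K = ℤ[√195].
6343 ∤ 780, so 6343 is unramified.
Legendre symbol by Euler's criterion: (195/6343) ≡ 195^3171 ≡ 1 (mod 6343), i.e. (195/6343) = 1.
d is a quadratic residue mod p, hence 6343 splits in O_K.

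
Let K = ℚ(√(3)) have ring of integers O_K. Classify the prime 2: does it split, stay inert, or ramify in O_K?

p ramifies

d = 3 ≡ 3 (mod 4), so O_K = ℤ[√3] and disc(K) = 4d = 12.
disc(K) = 12 = 2·6, so p = 2 is ramified.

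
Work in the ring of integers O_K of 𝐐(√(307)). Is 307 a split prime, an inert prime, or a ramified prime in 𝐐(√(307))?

ramified — (307) = 𝔭²

Since 307 ≢ 1 mod 4, the ring of integers is ℤ[√307] with discriminant 4·307 = 1228.
307 divides disc(K) = 1228, so 307 ramifies.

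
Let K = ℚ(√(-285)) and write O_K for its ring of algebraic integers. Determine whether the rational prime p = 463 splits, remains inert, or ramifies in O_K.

splits completely

-285 mod 4 = 3, hence disc K = 4·(-285) = -1140 and O_K = ℤ[√-285].
463 ∤ -1140, so 463 is unramified.
(-285/463) = 178^231 mod 463 = 1, giving Legendre symbol 1.
d is a quadratic residue mod p, hence 463 splits in O_K.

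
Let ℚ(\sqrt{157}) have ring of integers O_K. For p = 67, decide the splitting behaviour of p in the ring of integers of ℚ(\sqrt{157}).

p splits

d = 157 ≡ 1 (mod 4), so O_K = ℤ[(1+√157)/2] and disc(K) = d = 157.
disc(K) = 157 is not divisible by 67; 67 is unramified.
(157/67) = 23^33 mod 67 = 1, giving Legendre symbol 1.
(157/67) = 1, so 67 splits.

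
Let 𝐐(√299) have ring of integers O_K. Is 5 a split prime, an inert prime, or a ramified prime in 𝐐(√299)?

d = 299 ≡ 3 (mod 4), so O_K = ℤ[√299] and disc(K) = 4d = 1196.
5 ∤ 1196, so 5 is unramified.
Legendre symbol by Euler's criterion: (299/5) ≡ 299^2 ≡ 1 (mod 5), i.e. (299/5) = 1.
(299/5) = 1, so 5 splits.

split — (5) = 𝔭₁𝔭₂ with 𝔭₁ ≠ 𝔭₂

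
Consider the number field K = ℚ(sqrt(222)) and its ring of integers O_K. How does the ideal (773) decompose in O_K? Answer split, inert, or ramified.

Since 222 ≢ 1 mod 4, the ring of integers is ℤ[√222] with discriminant 4·222 = 888.
disc(K) = 888 is not divisible by 773; 773 is unramified.
Legendre symbol by Euler's criterion: (222/773) ≡ 222^386 ≡ 1 (mod 773), i.e. (222/773) = 1.
(222/773) = 1, so 773 splits.

splits completely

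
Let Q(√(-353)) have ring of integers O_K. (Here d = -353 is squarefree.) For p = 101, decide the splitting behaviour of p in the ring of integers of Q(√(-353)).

remains prime (inert)

Since -353 ≢ 1 mod 4, the ring of integers is ℤ[√-353] with discriminant 4·(-353) = -1412.
Since gcd(101, -1412) = 1 the prime 101 does not ramify.
Legendre symbol by Euler's criterion: (-353/101) ≡ (-353)^50 ≡ 100 (mod 101), i.e. (-353/101) = -1.
Legendre symbol -1 ⇒ 101 is inert.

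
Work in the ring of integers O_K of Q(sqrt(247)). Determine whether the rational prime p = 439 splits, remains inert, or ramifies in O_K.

439 splits in O_K

Since 247 ≢ 1 mod 4, the ring of integers is ℤ[√247] with discriminant 4·247 = 988.
disc(K) = 988 is not divisible by 439; 439 is unramified.
Legendre symbol by Euler's criterion: (247/439) ≡ 247^219 ≡ 1 (mod 439), i.e. (247/439) = 1.
d is a quadratic residue mod p, hence 439 splits in O_K.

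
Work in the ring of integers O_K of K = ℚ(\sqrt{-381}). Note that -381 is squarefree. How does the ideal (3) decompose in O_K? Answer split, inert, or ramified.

ramifies in O_K

Since -381 ≢ 1 mod 4, the ring of integers is ℤ[√-381] with discriminant 4·(-381) = -1524.
disc(K) = -1524 = 3·(-508), so p = 3 is ramified.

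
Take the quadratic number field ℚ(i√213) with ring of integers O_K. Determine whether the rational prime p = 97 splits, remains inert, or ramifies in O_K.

d = -213 ≡ 3 (mod 4), so O_K = ℤ[√-213] and disc(K) = 4d = -852.
Since gcd(97, -852) = 1 the prime 97 does not ramify.
Legendre symbol by Euler's criterion: (-213/97) ≡ (-213)^48 ≡ 96 (mod 97), i.e. (-213/97) = -1.
d is a non-residue mod p, hence 97 remains inert in O_K.

p is inert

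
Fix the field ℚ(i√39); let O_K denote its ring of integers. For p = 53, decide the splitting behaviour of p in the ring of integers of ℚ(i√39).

d = -39 ≡ 1 (mod 4), so O_K = ℤ[(1+√-39)/2] and disc(K) = d = -39.
Since gcd(53, -39) = 1 the prime 53 does not ramify.
Compute (-39/53) via Euler: 14^((53-1)/2) mod 53 = 52, so (-39/53) = -1.
d is a non-residue mod p, hence 53 remains inert in O_K.

inert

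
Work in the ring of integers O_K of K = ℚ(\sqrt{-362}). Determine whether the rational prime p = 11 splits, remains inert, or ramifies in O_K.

d = -362 ≡ 2 (mod 4), so O_K = ℤ[√-362] and disc(K) = 4d = -1448.
11 ∤ -1448, so 11 is unramified.
Legendre symbol by Euler's criterion: (-362/11) ≡ (-362)^5 ≡ 1 (mod 11), i.e. (-362/11) = 1.
(-362/11) = 1, so 11 splits.

11 splits in O_K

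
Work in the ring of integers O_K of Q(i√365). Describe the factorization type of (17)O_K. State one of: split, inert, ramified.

-365 mod 4 = 3, hence disc K = 4·(-365) = -1460 and O_K = ℤ[√-365].
disc(K) = -1460 is not divisible by 17; 17 is unramified.
Legendre symbol by Euler's criterion: (-365/17) ≡ (-365)^8 ≡ 1 (mod 17), i.e. (-365/17) = 1.
d is a quadratic residue mod p, hence 17 splits in O_K.

17 splits in O_K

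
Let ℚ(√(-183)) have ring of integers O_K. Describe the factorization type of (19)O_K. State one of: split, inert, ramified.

split — (19) = 𝔭₁𝔭₂ with 𝔭₁ ≠ 𝔭₂

-183 mod 4 = 1, hence disc K = -183 and O_K = ℤ[(1+√-183)/2].
Since gcd(19, -183) = 1 the prime 19 does not ramify.
Legendre symbol by Euler's criterion: (-183/19) ≡ (-183)^9 ≡ 1 (mod 19), i.e. (-183/19) = 1.
Legendre symbol 1 ⇒ 19 is split.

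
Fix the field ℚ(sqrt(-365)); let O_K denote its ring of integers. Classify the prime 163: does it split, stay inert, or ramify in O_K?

inert — (163) stays prime in O_K

-365 mod 4 = 3, hence disc K = 4·(-365) = -1460 and O_K = ℤ[√-365].
163 ∤ -1460, so 163 is unramified.
Legendre symbol by Euler's criterion: (-365/163) ≡ (-365)^81 ≡ 162 (mod 163), i.e. (-365/163) = -1.
Legendre symbol -1 ⇒ 163 is inert.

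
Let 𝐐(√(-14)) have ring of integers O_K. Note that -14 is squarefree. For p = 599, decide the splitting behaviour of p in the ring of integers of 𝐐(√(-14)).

d = -14 ≡ 2 (mod 4), so O_K = ℤ[√-14] and disc(K) = 4d = -56.
Since gcd(599, -56) = 1 the prime 599 does not ramify.
Euler's criterion: (-14)^299 mod 599 = 1. Thus (-14|599) = 1.
Legendre symbol 1 ⇒ 599 is split.

599 splits in O_K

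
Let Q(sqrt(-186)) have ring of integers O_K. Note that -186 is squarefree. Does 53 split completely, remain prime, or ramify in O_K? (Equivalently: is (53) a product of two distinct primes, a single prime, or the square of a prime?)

remains prime (inert)

-186 mod 4 = 2, hence disc K = 4·(-186) = -744 and O_K = ℤ[√-186].
Since gcd(53, -744) = 1 the prime 53 does not ramify.
(-186/53) = 26^26 mod 53 = 52, giving Legendre symbol -1.
Legendre symbol -1 ⇒ 53 is inert.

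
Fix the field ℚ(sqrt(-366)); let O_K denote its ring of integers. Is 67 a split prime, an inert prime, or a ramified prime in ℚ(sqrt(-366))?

-366 mod 4 = 2, hence disc K = 4·(-366) = -1464 and O_K = ℤ[√-366].
disc(K) = -1464 is not divisible by 67; 67 is unramified.
Compute (-366/67) via Euler: 36^((67-1)/2) mod 67 = 1, so (-366/67) = 1.
Legendre symbol 1 ⇒ 67 is split.

split — (67) = 𝔭₁𝔭₂ with 𝔭₁ ≠ 𝔭₂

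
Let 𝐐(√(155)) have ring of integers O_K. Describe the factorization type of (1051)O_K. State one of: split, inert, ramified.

1051 remains inert

d = 155 ≡ 3 (mod 4), so O_K = ℤ[√155] and disc(K) = 4d = 620.
1051 ∤ 620, so 1051 is unramified.
(155/1051) = 155^525 mod 1051 = 1050, giving Legendre symbol -1.
d is a non-residue mod p, hence 1051 remains inert in O_K.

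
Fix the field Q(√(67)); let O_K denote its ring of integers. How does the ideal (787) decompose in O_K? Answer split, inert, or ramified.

d = 67 ≡ 3 (mod 4), so O_K = ℤ[√67] and disc(K) = 4d = 268.
787 ∤ 268, so 787 is unramified.
Euler's criterion: 67^393 mod 787 = 1. Thus (67|787) = 1.
d is a quadratic residue mod p, hence 787 splits in O_K.

p splits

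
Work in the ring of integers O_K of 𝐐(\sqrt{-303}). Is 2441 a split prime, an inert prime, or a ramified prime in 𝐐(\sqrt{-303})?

-303 mod 4 = 1, hence disc K = -303 and O_K = ℤ[(1+√-303)/2].
2441 ∤ -303, so 2441 is unramified.
Compute (-303/2441) via Euler: 2138^((2441-1)/2) mod 2441 = 2440, so (-303/2441) = -1.
Legendre symbol -1 ⇒ 2441 is inert.

remains prime (inert)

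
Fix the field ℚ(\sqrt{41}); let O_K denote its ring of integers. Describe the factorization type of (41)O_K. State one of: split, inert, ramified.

ramified

d = 41 ≡ 1 (mod 4), so O_K = ℤ[(1+√41)/2] and disc(K) = d = 41.
41 divides disc(K) = 41, so 41 ramifies.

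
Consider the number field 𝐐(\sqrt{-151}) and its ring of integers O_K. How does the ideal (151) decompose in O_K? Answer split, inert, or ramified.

ramifies in O_K

-151 mod 4 = 1, hence disc K = -151 and O_K = ℤ[(1+√-151)/2].
151 divides disc(K) = -151, so 151 ramifies.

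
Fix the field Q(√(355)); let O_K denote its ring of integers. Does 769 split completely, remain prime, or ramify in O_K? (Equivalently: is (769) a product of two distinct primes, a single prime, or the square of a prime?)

inert

d = 355 ≡ 3 (mod 4), so O_K = ℤ[√355] and disc(K) = 4d = 1420.
disc(K) = 1420 is not divisible by 769; 769 is unramified.
Legendre symbol by Euler's criterion: (355/769) ≡ 355^384 ≡ 768 (mod 769), i.e. (355/769) = -1.
(355/769) = -1, so 769 is inert.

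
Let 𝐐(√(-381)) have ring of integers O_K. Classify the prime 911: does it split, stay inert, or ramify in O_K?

Since -381 ≢ 1 mod 4, the ring of integers is ℤ[√-381] with discriminant 4·(-381) = -1524.
911 ∤ -1524, so 911 is unramified.
Legendre symbol by Euler's criterion: (-381/911) ≡ (-381)^455 ≡ 1 (mod 911), i.e. (-381/911) = 1.
(-381/911) = 1, so 911 splits.

split — (911) = 𝔭₁𝔭₂ with 𝔭₁ ≠ 𝔭₂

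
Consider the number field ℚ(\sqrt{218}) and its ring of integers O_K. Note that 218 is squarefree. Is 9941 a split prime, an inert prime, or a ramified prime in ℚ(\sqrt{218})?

d = 218 ≡ 2 (mod 4), so O_K = ℤ[√218] and disc(K) = 4d = 872.
Since gcd(9941, 872) = 1 the prime 9941 does not ramify.
Legendre symbol by Euler's criterion: (218/9941) ≡ 218^4970 ≡ 9940 (mod 9941), i.e. (218/9941) = -1.
Legendre symbol -1 ⇒ 9941 is inert.

9941 remains inert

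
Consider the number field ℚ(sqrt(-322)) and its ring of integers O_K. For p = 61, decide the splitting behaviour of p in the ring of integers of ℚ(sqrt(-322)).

inert

d = -322 ≡ 2 (mod 4), so O_K = ℤ[√-322] and disc(K) = 4d = -1288.
61 ∤ -1288, so 61 is unramified.
Legendre symbol by Euler's criterion: (-322/61) ≡ (-322)^30 ≡ 60 (mod 61), i.e. (-322/61) = -1.
Legendre symbol -1 ⇒ 61 is inert.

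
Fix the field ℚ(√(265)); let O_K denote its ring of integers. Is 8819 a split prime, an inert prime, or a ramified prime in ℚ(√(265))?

Since 265 ≡ 1 mod 4, the ring of integers is ℤ[(1+√265)/2] with discriminant 265.
8819 ∤ 265, so 8819 is unramified.
Compute (265/8819) via Euler: 265^((8819-1)/2) mod 8819 = 8818, so (265/8819) = -1.
d is a non-residue mod p, hence 8819 remains inert in O_K.

inert — (8819) stays prime in O_K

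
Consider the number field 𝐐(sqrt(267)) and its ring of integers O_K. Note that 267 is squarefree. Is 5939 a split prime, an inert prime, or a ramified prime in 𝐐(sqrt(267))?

remains prime (inert)

Since 267 ≢ 1 mod 4, the ring of integers is ℤ[√267] with discriminant 4·267 = 1068.
5939 ∤ 1068, so 5939 is unramified.
Legendre symbol by Euler's criterion: (267/5939) ≡ 267^2969 ≡ 5938 (mod 5939), i.e. (267/5939) = -1.
(267/5939) = -1, so 5939 is inert.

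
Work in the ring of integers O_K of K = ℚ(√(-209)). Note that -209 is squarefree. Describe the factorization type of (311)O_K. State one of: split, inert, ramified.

d = -209 ≡ 3 (mod 4), so O_K = ℤ[√-209] and disc(K) = 4d = -836.
311 ∤ -836, so 311 is unramified.
Euler's criterion: (-209)^155 mod 311 = 310. Thus (-209|311) = -1.
d is a non-residue mod p, hence 311 remains inert in O_K.

p is inert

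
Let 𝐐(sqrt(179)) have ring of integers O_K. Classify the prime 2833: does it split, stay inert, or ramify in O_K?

Since 179 ≢ 1 mod 4, the ring of integers is ℤ[√179] with discriminant 4·179 = 716.
2833 ∤ 716, so 2833 is unramified.
(179/2833) = 179^1416 mod 2833 = 2832, giving Legendre symbol -1.
Legendre symbol -1 ⇒ 2833 is inert.

inert — (2833) stays prime in O_K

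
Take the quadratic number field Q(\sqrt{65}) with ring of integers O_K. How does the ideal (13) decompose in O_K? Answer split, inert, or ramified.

13 is ramified

65 mod 4 = 1, hence disc K = 65 and O_K = ℤ[(1+√65)/2].
disc(K) = 65 = 13·5, so p = 13 is ramified.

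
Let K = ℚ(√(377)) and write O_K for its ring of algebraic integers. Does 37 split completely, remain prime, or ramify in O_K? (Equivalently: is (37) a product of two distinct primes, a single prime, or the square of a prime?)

d = 377 ≡ 1 (mod 4), so O_K = ℤ[(1+√377)/2] and disc(K) = d = 377.
37 ∤ 377, so 37 is unramified.
Legendre symbol by Euler's criterion: (377/37) ≡ 377^18 ≡ 1 (mod 37), i.e. (377/37) = 1.
(377/37) = 1, so 37 splits.

split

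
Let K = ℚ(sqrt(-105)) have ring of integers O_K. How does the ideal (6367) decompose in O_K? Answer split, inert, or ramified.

-105 mod 4 = 3, hence disc K = 4·(-105) = -420 and O_K = ℤ[√-105].
6367 ∤ -420, so 6367 is unramified.
Compute (-105/6367) via Euler: 6262^((6367-1)/2) mod 6367 = 1, so (-105/6367) = 1.
Legendre symbol 1 ⇒ 6367 is split.

6367 splits in O_K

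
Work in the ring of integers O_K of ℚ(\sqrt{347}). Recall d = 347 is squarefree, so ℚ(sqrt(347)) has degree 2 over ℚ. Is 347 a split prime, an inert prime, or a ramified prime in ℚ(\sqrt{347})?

d = 347 ≡ 3 (mod 4), so O_K = ℤ[√347] and disc(K) = 4d = 1388.
disc(K) = 1388 = 347·4, so p = 347 is ramified.

ramified — (347) = 𝔭²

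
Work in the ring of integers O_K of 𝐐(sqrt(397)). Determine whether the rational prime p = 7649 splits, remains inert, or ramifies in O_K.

Since 397 ≡ 1 mod 4, the ring of integers is ℤ[(1+√397)/2] with discriminant 397.
disc(K) = 397 is not divisible by 7649; 7649 is unramified.
Compute (397/7649) via Euler: 397^((7649-1)/2) mod 7649 = 1, so (397/7649) = 1.
Legendre symbol 1 ⇒ 7649 is split.

p splits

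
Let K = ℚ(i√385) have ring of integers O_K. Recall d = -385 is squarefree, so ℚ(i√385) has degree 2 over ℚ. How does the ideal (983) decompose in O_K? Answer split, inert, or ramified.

p is inert

Since -385 ≢ 1 mod 4, the ring of integers is ℤ[√-385] with discriminant 4·(-385) = -1540.
983 ∤ -1540, so 983 is unramified.
Legendre symbol by Euler's criterion: (-385/983) ≡ (-385)^491 ≡ 982 (mod 983), i.e. (-385/983) = -1.
Legendre symbol -1 ⇒ 983 is inert.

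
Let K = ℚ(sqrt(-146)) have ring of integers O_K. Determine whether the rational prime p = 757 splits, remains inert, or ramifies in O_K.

-146 mod 4 = 2, hence disc K = 4·(-146) = -584 and O_K = ℤ[√-146].
disc(K) = -584 is not divisible by 757; 757 is unramified.
Euler's criterion: (-146)^378 mod 757 = 756. Thus (-146|757) = -1.
Legendre symbol -1 ⇒ 757 is inert.

inert — (757) stays prime in O_K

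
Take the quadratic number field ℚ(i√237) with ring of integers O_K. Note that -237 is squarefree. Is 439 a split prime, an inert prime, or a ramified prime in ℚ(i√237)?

inert

Since -237 ≢ 1 mod 4, the ring of integers is ℤ[√-237] with discriminant 4·(-237) = -948.
disc(K) = -948 is not divisible by 439; 439 is unramified.
(-237/439) = 202^219 mod 439 = 438, giving Legendre symbol -1.
(-237/439) = -1, so 439 is inert.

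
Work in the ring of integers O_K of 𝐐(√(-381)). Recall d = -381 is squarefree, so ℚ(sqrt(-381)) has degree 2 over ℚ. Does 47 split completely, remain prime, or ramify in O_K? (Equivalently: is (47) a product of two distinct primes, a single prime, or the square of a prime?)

splits completely

-381 mod 4 = 3, hence disc K = 4·(-381) = -1524 and O_K = ℤ[√-381].
Since gcd(47, -1524) = 1 the prime 47 does not ramify.
(-381/47) = 42^23 mod 47 = 1, giving Legendre symbol 1.
d is a quadratic residue mod p, hence 47 splits in O_K.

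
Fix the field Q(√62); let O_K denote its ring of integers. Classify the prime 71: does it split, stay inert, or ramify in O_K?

p is inert

d = 62 ≡ 2 (mod 4), so O_K = ℤ[√62] and disc(K) = 4d = 248.
disc(K) = 248 is not divisible by 71; 71 is unramified.
Legendre symbol by Euler's criterion: (62/71) ≡ 62^35 ≡ 70 (mod 71), i.e. (62/71) = -1.
(62/71) = -1, so 71 is inert.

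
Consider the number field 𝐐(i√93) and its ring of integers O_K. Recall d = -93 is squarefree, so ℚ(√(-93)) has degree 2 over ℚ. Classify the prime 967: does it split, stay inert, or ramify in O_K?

-93 mod 4 = 3, hence disc K = 4·(-93) = -372 and O_K = ℤ[√-93].
Since gcd(967, -372) = 1 the prime 967 does not ramify.
Legendre symbol by Euler's criterion: (-93/967) ≡ (-93)^483 ≡ 1 (mod 967), i.e. (-93/967) = 1.
d is a quadratic residue mod p, hence 967 splits in O_K.

p splits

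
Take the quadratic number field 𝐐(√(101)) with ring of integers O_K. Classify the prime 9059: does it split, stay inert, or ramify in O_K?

9059 splits in O_K

d = 101 ≡ 1 (mod 4), so O_K = ℤ[(1+√101)/2] and disc(K) = d = 101.
disc(K) = 101 is not divisible by 9059; 9059 is unramified.
(101/9059) = 101^4529 mod 9059 = 1, giving Legendre symbol 1.
Legendre symbol 1 ⇒ 9059 is split.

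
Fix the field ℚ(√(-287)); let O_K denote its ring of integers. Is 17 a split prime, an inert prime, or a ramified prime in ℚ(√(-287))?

Since -287 ≡ 1 mod 4, the ring of integers is ℤ[(1+√-287)/2] with discriminant -287.
Since gcd(17, -287) = 1 the prime 17 does not ramify.
Legendre symbol by Euler's criterion: (-287/17) ≡ (-287)^8 ≡ 1 (mod 17), i.e. (-287/17) = 1.
d is a quadratic residue mod p, hence 17 splits in O_K.

p splits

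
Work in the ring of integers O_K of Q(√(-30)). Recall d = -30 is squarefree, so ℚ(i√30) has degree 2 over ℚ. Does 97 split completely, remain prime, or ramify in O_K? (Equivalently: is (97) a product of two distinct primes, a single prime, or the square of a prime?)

Since -30 ≢ 1 mod 4, the ring of integers is ℤ[√-30] with discriminant 4·(-30) = -120.
Since gcd(97, -120) = 1 the prime 97 does not ramify.
(-30/97) = 67^48 mod 97 = 96, giving Legendre symbol -1.
d is a non-residue mod p, hence 97 remains inert in O_K.

97 remains inert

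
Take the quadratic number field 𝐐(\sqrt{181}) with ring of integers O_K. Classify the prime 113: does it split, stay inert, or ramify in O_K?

inert

Since 181 ≡ 1 mod 4, the ring of integers is ℤ[(1+√181)/2] with discriminant 181.
113 ∤ 181, so 113 is unramified.
(181/113) = 68^56 mod 113 = 112, giving Legendre symbol -1.
d is a non-residue mod p, hence 113 remains inert in O_K.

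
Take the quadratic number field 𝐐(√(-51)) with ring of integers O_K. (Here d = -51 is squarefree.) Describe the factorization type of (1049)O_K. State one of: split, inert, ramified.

Since -51 ≡ 1 mod 4, the ring of integers is ℤ[(1+√-51)/2] with discriminant -51.
Since gcd(1049, -51) = 1 the prime 1049 does not ramify.
Euler's criterion: (-51)^524 mod 1049 = 1. Thus (-51|1049) = 1.
(-51/1049) = 1, so 1049 splits.

1049 splits in O_K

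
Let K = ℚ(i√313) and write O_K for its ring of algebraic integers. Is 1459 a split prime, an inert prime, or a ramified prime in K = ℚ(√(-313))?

d = -313 ≡ 3 (mod 4), so O_K = ℤ[√-313] and disc(K) = 4d = -1252.
disc(K) = -1252 is not divisible by 1459; 1459 is unramified.
(-313/1459) = 1146^729 mod 1459 = 1, giving Legendre symbol 1.
(-313/1459) = 1, so 1459 splits.

splits completely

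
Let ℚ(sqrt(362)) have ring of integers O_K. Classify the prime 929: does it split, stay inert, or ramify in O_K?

inert

Since 362 ≢ 1 mod 4, the ring of integers is ℤ[√362] with discriminant 4·362 = 1448.
Since gcd(929, 1448) = 1 the prime 929 does not ramify.
Legendre symbol by Euler's criterion: (362/929) ≡ 362^464 ≡ 928 (mod 929), i.e. (362/929) = -1.
(362/929) = -1, so 929 is inert.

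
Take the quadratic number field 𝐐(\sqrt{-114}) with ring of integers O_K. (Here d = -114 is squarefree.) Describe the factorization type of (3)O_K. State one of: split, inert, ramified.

Since -114 ≢ 1 mod 4, the ring of integers is ℤ[√-114] with discriminant 4·(-114) = -456.
disc(K) = -456 = 3·(-152), so p = 3 is ramified.

ramified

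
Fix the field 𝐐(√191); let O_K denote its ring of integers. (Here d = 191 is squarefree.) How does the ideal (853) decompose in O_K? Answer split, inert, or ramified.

853 remains inert

d = 191 ≡ 3 (mod 4), so O_K = ℤ[√191] and disc(K) = 4d = 764.
disc(K) = 764 is not divisible by 853; 853 is unramified.
Euler's criterion: 191^426 mod 853 = 852. Thus (191|853) = -1.
d is a non-residue mod p, hence 853 remains inert in O_K.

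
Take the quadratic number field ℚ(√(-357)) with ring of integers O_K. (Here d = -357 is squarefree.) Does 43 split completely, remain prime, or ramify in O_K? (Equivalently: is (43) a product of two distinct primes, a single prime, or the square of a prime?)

inert — (43) stays prime in O_K

-357 mod 4 = 3, hence disc K = 4·(-357) = -1428 and O_K = ℤ[√-357].
43 ∤ -1428, so 43 is unramified.
(-357/43) = 30^21 mod 43 = 42, giving Legendre symbol -1.
(-357/43) = -1, so 43 is inert.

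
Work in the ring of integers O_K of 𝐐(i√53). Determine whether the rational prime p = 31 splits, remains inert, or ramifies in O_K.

-53 mod 4 = 3, hence disc K = 4·(-53) = -212 and O_K = ℤ[√-53].
31 ∤ -212, so 31 is unramified.
(-53/31) = 9^15 mod 31 = 1, giving Legendre symbol 1.
d is a quadratic residue mod p, hence 31 splits in O_K.

split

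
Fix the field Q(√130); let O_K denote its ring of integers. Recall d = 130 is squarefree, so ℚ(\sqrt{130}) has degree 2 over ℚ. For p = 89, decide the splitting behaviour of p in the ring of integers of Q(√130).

Since 130 ≢ 1 mod 4, the ring of integers is ℤ[√130] with discriminant 4·130 = 520.
89 ∤ 520, so 89 is unramified.
Euler's criterion: 130^44 mod 89 = 88. Thus (130|89) = -1.
d is a non-residue mod p, hence 89 remains inert in O_K.

inert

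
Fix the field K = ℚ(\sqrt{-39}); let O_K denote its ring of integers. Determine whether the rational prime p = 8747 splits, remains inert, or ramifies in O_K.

Since -39 ≡ 1 mod 4, the ring of integers is ℤ[(1+√-39)/2] with discriminant -39.
disc(K) = -39 is not divisible by 8747; 8747 is unramified.
(-39/8747) = 8708^4373 mod 8747 = 1, giving Legendre symbol 1.
d is a quadratic residue mod p, hence 8747 splits in O_K.

8747 splits in O_K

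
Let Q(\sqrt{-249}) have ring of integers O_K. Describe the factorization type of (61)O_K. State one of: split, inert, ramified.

-249 mod 4 = 3, hence disc K = 4·(-249) = -996 and O_K = ℤ[√-249].
disc(K) = -996 is not divisible by 61; 61 is unramified.
Legendre symbol by Euler's criterion: (-249/61) ≡ (-249)^30 ≡ 1 (mod 61), i.e. (-249/61) = 1.
(-249/61) = 1, so 61 splits.

splits completely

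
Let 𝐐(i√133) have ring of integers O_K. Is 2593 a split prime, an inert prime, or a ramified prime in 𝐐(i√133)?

-133 mod 4 = 3, hence disc K = 4·(-133) = -532 and O_K = ℤ[√-133].
disc(K) = -532 is not divisible by 2593; 2593 is unramified.
Legendre symbol by Euler's criterion: (-133/2593) ≡ (-133)^1296 ≡ 2592 (mod 2593), i.e. (-133/2593) = -1.
d is a non-residue mod p, hence 2593 remains inert in O_K.

2593 remains inert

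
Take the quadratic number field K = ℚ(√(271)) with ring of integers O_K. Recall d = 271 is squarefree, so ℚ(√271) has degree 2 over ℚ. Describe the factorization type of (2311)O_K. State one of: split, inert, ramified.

d = 271 ≡ 3 (mod 4), so O_K = ℤ[√271] and disc(K) = 4d = 1084.
2311 ∤ 1084, so 2311 is unramified.
Euler's criterion: 271^1155 mod 2311 = 1. Thus (271|2311) = 1.
(271/2311) = 1, so 2311 splits.

split — (2311) = 𝔭₁𝔭₂ with 𝔭₁ ≠ 𝔭₂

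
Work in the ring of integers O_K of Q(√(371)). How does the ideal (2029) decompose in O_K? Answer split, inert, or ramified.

2029 remains inert

371 mod 4 = 3, hence disc K = 4·371 = 1484 and O_K = ℤ[√371].
disc(K) = 1484 is not divisible by 2029; 2029 is unramified.
Compute (371/2029) via Euler: 371^((2029-1)/2) mod 2029 = 2028, so (371/2029) = -1.
(371/2029) = -1, so 2029 is inert.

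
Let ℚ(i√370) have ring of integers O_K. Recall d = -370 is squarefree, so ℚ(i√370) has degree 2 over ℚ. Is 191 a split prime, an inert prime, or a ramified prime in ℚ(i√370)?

d = -370 ≡ 2 (mod 4), so O_K = ℤ[√-370] and disc(K) = 4d = -1480.
Since gcd(191, -1480) = 1 the prime 191 does not ramify.
(-370/191) = 12^95 mod 191 = 1, giving Legendre symbol 1.
Legendre symbol 1 ⇒ 191 is split.

p splits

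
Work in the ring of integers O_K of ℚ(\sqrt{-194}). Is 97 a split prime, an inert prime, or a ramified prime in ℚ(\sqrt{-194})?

ramified

Since -194 ≢ 1 mod 4, the ring of integers is ℤ[√-194] with discriminant 4·(-194) = -776.
97 divides disc(K) = -776, so 97 ramifies.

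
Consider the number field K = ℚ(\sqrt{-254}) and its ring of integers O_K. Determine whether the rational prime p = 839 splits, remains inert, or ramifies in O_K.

Since -254 ≢ 1 mod 4, the ring of integers is ℤ[√-254] with discriminant 4·(-254) = -1016.
Since gcd(839, -1016) = 1 the prime 839 does not ramify.
Euler's criterion: (-254)^419 mod 839 = 838. Thus (-254|839) = -1.
(-254/839) = -1, so 839 is inert.

inert — (839) stays prime in O_K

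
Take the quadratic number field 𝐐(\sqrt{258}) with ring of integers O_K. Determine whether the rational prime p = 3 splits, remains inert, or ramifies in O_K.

Since 258 ≢ 1 mod 4, the ring of integers is ℤ[√258] with discriminant 4·258 = 1032.
Ramification test: 3 | 1032. The prime 3 ramifies in K.

ramified — (3) = 𝔭²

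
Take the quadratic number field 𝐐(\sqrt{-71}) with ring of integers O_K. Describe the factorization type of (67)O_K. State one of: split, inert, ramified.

inert — (67) stays prime in O_K

-71 mod 4 = 1, hence disc K = -71 and O_K = ℤ[(1+√-71)/2].
67 ∤ -71, so 67 is unramified.
(-71/67) = 63^33 mod 67 = 66, giving Legendre symbol -1.
(-71/67) = -1, so 67 is inert.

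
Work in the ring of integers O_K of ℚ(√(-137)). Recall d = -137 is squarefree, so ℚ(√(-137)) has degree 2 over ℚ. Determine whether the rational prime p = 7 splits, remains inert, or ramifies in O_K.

7 remains inert

-137 mod 4 = 3, hence disc K = 4·(-137) = -548 and O_K = ℤ[√-137].
disc(K) = -548 is not divisible by 7; 7 is unramified.
Compute (-137/7) via Euler: 3^((7-1)/2) mod 7 = 6, so (-137/7) = -1.
(-137/7) = -1, so 7 is inert.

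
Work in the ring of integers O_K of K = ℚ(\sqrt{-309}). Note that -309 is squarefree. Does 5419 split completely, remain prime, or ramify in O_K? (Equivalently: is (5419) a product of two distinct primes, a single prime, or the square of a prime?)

Since -309 ≢ 1 mod 4, the ring of integers is ℤ[√-309] with discriminant 4·(-309) = -1236.
Since gcd(5419, -1236) = 1 the prime 5419 does not ramify.
Compute (-309/5419) via Euler: 5110^((5419-1)/2) mod 5419 = 5418, so (-309/5419) = -1.
(-309/5419) = -1, so 5419 is inert.

remains prime (inert)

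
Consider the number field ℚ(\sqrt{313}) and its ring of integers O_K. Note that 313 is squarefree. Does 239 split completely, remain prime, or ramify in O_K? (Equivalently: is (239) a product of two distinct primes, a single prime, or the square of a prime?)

239 remains inert

Since 313 ≡ 1 mod 4, the ring of integers is ℤ[(1+√313)/2] with discriminant 313.
239 ∤ 313, so 239 is unramified.
Legendre symbol by Euler's criterion: (313/239) ≡ 313^119 ≡ 238 (mod 239), i.e. (313/239) = -1.
Legendre symbol -1 ⇒ 239 is inert.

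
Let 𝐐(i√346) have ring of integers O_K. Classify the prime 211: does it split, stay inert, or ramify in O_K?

-346 mod 4 = 2, hence disc K = 4·(-346) = -1384 and O_K = ℤ[√-346].
disc(K) = -1384 is not divisible by 211; 211 is unramified.
Euler's criterion: (-346)^105 mod 211 = 1. Thus (-346|211) = 1.
d is a quadratic residue mod p, hence 211 splits in O_K.

splits completely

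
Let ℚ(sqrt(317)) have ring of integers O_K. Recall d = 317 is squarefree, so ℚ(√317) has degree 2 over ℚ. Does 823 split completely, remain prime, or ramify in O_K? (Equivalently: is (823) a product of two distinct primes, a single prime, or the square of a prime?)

317 mod 4 = 1, hence disc K = 317 and O_K = ℤ[(1+√317)/2].
Since gcd(823, 317) = 1 the prime 823 does not ramify.
Legendre symbol by Euler's criterion: (317/823) ≡ 317^411 ≡ 822 (mod 823), i.e. (317/823) = -1.
d is a non-residue mod p, hence 823 remains inert in O_K.

inert — (823) stays prime in O_K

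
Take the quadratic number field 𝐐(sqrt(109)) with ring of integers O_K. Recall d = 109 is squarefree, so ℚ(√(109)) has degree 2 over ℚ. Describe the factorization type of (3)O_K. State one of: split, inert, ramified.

3 splits in O_K

d = 109 ≡ 1 (mod 4), so O_K = ℤ[(1+√109)/2] and disc(K) = d = 109.
Since gcd(3, 109) = 1 the prime 3 does not ramify.
Compute (109/3) via Euler: 1^((3-1)/2) mod 3 = 1, so (109/3) = 1.
Legendre symbol 1 ⇒ 3 is split.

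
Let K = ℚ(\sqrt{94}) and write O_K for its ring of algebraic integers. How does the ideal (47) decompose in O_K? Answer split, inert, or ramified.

94 mod 4 = 2, hence disc K = 4·94 = 376 and O_K = ℤ[√94].
Ramification test: 47 | 376. The prime 47 ramifies in K.

p ramifies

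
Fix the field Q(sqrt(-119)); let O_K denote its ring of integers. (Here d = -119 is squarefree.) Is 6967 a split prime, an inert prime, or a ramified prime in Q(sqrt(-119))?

-119 mod 4 = 1, hence disc K = -119 and O_K = ℤ[(1+√-119)/2].
6967 ∤ -119, so 6967 is unramified.
Euler's criterion: (-119)^3483 mod 6967 = 6966. Thus (-119|6967) = -1.
(-119/6967) = -1, so 6967 is inert.

remains prime (inert)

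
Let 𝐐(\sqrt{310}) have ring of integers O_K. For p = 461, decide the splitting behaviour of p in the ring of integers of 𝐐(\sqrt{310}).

splits completely

Since 310 ≢ 1 mod 4, the ring of integers is ℤ[√310] with discriminant 4·310 = 1240.
461 ∤ 1240, so 461 is unramified.
Legendre symbol by Euler's criterion: (310/461) ≡ 310^230 ≡ 1 (mod 461), i.e. (310/461) = 1.
d is a quadratic residue mod p, hence 461 splits in O_K.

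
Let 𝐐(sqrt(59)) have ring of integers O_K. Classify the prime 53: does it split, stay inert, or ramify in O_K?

53 splits in O_K

d = 59 ≡ 3 (mod 4), so O_K = ℤ[√59] and disc(K) = 4d = 236.
53 ∤ 236, so 53 is unramified.
Euler's criterion: 59^26 mod 53 = 1. Thus (59|53) = 1.
d is a quadratic residue mod p, hence 53 splits in O_K.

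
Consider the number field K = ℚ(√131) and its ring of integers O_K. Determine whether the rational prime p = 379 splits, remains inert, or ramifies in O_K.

d = 131 ≡ 3 (mod 4), so O_K = ℤ[√131] and disc(K) = 4d = 524.
Since gcd(379, 524) = 1 the prime 379 does not ramify.
Euler's criterion: 131^189 mod 379 = 378. Thus (131|379) = -1.
d is a non-residue mod p, hence 379 remains inert in O_K.

379 remains inert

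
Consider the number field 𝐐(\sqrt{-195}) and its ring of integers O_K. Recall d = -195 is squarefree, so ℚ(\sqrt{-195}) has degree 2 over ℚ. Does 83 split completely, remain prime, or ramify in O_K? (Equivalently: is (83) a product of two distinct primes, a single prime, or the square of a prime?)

Since -195 ≡ 1 mod 4, the ring of integers is ℤ[(1+√-195)/2] with discriminant -195.
Since gcd(83, -195) = 1 the prime 83 does not ramify.
Euler's criterion: (-195)^41 mod 83 = 82. Thus (-195|83) = -1.
d is a non-residue mod p, hence 83 remains inert in O_K.

remains prime (inert)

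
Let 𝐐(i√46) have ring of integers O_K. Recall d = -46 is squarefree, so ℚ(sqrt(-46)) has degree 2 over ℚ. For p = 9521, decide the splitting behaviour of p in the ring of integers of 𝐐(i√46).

inert

Since -46 ≢ 1 mod 4, the ring of integers is ℤ[√-46] with discriminant 4·(-46) = -184.
Since gcd(9521, -184) = 1 the prime 9521 does not ramify.
(-46/9521) = 9475^4760 mod 9521 = 9520, giving Legendre symbol -1.
d is a non-residue mod p, hence 9521 remains inert in O_K.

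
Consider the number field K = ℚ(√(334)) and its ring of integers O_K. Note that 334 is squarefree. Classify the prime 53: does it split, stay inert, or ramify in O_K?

Since 334 ≢ 1 mod 4, the ring of integers is ℤ[√334] with discriminant 4·334 = 1336.
53 ∤ 1336, so 53 is unramified.
Compute (334/53) via Euler: 16^((53-1)/2) mod 53 = 1, so (334/53) = 1.
d is a quadratic residue mod p, hence 53 splits in O_K.

split — (53) = 𝔭₁𝔭₂ with 𝔭₁ ≠ 𝔭₂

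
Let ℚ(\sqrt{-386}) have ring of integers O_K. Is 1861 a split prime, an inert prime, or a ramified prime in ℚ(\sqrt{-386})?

p is inert

Since -386 ≢ 1 mod 4, the ring of integers is ℤ[√-386] with discriminant 4·(-386) = -1544.
1861 ∤ -1544, so 1861 is unramified.
Euler's criterion: (-386)^930 mod 1861 = 1860. Thus (-386|1861) = -1.
d is a non-residue mod p, hence 1861 remains inert in O_K.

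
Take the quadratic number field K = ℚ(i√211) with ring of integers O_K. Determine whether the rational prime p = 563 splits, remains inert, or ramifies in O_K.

inert — (563) stays prime in O_K

-211 mod 4 = 1, hence disc K = -211 and O_K = ℤ[(1+√-211)/2].
Since gcd(563, -211) = 1 the prime 563 does not ramify.
Legendre symbol by Euler's criterion: (-211/563) ≡ (-211)^281 ≡ 562 (mod 563), i.e. (-211/563) = -1.
Legendre symbol -1 ⇒ 563 is inert.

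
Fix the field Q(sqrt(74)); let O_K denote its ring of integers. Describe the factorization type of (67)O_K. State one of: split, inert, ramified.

p is inert

d = 74 ≡ 2 (mod 4), so O_K = ℤ[√74] and disc(K) = 4d = 296.
67 ∤ 296, so 67 is unramified.
Legendre symbol by Euler's criterion: (74/67) ≡ 74^33 ≡ 66 (mod 67), i.e. (74/67) = -1.
Legendre symbol -1 ⇒ 67 is inert.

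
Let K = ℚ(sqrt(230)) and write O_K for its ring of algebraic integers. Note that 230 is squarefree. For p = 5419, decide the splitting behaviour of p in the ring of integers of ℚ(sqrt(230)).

5419 remains inert

d = 230 ≡ 2 (mod 4), so O_K = ℤ[√230] and disc(K) = 4d = 920.
5419 ∤ 920, so 5419 is unramified.
Euler's criterion: 230^2709 mod 5419 = 5418. Thus (230|5419) = -1.
Legendre symbol -1 ⇒ 5419 is inert.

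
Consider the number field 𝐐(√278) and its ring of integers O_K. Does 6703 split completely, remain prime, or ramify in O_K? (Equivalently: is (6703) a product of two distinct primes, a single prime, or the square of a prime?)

remains prime (inert)

d = 278 ≡ 2 (mod 4), so O_K = ℤ[√278] and disc(K) = 4d = 1112.
6703 ∤ 1112, so 6703 is unramified.
Euler's criterion: 278^3351 mod 6703 = 6702. Thus (278|6703) = -1.
Legendre symbol -1 ⇒ 6703 is inert.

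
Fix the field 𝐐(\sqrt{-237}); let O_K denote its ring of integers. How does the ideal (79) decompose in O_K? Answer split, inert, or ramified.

ramifies in O_K

-237 mod 4 = 3, hence disc K = 4·(-237) = -948 and O_K = ℤ[√-237].
Ramification test: 79 | -948. The prime 79 ramifies in K.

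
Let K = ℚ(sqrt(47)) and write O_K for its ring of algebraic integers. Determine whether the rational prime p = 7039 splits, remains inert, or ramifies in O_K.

d = 47 ≡ 3 (mod 4), so O_K = ℤ[√47] and disc(K) = 4d = 188.
Since gcd(7039, 188) = 1 the prime 7039 does not ramify.
Compute (47/7039) via Euler: 47^((7039-1)/2) mod 7039 = 7038, so (47/7039) = -1.
d is a non-residue mod p, hence 7039 remains inert in O_K.

p is inert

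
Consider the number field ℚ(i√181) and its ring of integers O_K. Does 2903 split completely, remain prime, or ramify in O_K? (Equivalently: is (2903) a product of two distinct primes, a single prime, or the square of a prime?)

split

-181 mod 4 = 3, hence disc K = 4·(-181) = -724 and O_K = ℤ[√-181].
2903 ∤ -724, so 2903 is unramified.
Compute (-181/2903) via Euler: 2722^((2903-1)/2) mod 2903 = 1, so (-181/2903) = 1.
(-181/2903) = 1, so 2903 splits.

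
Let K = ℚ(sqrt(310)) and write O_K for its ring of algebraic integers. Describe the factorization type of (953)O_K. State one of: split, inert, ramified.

split

310 mod 4 = 2, hence disc K = 4·310 = 1240 and O_K = ℤ[√310].
disc(K) = 1240 is not divisible by 953; 953 is unramified.
Euler's criterion: 310^476 mod 953 = 1. Thus (310|953) = 1.
(310/953) = 1, so 953 splits.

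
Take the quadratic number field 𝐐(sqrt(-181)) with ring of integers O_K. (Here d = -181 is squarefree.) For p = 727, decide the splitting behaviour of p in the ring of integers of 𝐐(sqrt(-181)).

p is inert

-181 mod 4 = 3, hence disc K = 4·(-181) = -724 and O_K = ℤ[√-181].
Since gcd(727, -724) = 1 the prime 727 does not ramify.
(-181/727) = 546^363 mod 727 = 726, giving Legendre symbol -1.
Legendre symbol -1 ⇒ 727 is inert.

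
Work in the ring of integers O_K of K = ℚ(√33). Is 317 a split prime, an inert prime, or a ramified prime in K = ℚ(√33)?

33 mod 4 = 1, hence disc K = 33 and O_K = ℤ[(1+√33)/2].
317 ∤ 33, so 317 is unramified.
Legendre symbol by Euler's criterion: (33/317) ≡ 33^158 ≡ 316 (mod 317), i.e. (33/317) = -1.
(33/317) = -1, so 317 is inert.

317 remains inert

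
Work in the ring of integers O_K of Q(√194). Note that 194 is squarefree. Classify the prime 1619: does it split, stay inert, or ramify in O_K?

Since 194 ≢ 1 mod 4, the ring of integers is ℤ[√194] with discriminant 4·194 = 776.
1619 ∤ 776, so 1619 is unramified.
Euler's criterion: 194^809 mod 1619 = 1. Thus (194|1619) = 1.
d is a quadratic residue mod p, hence 1619 splits in O_K.

split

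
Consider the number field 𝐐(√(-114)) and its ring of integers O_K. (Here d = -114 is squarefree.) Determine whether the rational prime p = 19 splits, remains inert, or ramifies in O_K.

-114 mod 4 = 2, hence disc K = 4·(-114) = -456 and O_K = ℤ[√-114].
Ramification test: 19 | -456. The prime 19 ramifies in K.

p ramifies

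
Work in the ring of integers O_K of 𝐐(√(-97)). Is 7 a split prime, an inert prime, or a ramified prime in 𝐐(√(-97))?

p splits

d = -97 ≡ 3 (mod 4), so O_K = ℤ[√-97] and disc(K) = 4d = -388.
Since gcd(7, -388) = 1 the prime 7 does not ramify.
Compute (-97/7) via Euler: 1^((7-1)/2) mod 7 = 1, so (-97/7) = 1.
(-97/7) = 1, so 7 splits.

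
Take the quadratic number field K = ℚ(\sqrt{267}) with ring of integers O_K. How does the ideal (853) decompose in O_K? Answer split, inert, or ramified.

853 remains inert

d = 267 ≡ 3 (mod 4), so O_K = ℤ[√267] and disc(K) = 4d = 1068.
disc(K) = 1068 is not divisible by 853; 853 is unramified.
Legendre symbol by Euler's criterion: (267/853) ≡ 267^426 ≡ 852 (mod 853), i.e. (267/853) = -1.
Legendre symbol -1 ⇒ 853 is inert.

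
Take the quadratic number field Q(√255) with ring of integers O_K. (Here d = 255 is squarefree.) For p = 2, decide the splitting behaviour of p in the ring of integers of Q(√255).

d = 255 ≡ 3 (mod 4), so O_K = ℤ[√255] and disc(K) = 4d = 1020.
Ramification test: 2 | 1020. The prime 2 ramifies in K.

ramifies in O_K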